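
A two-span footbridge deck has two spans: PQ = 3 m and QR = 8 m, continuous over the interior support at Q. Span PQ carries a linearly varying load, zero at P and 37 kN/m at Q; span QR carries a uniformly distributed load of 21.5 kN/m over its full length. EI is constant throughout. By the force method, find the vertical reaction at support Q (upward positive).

R_Q = 183.1 kN

Release continuity at Q by inserting a hinge; the redundant is the internal moment M_Q. The primary structure is two simply-supported spans PQ and QR.
Discontinuity in slope at Q on the released structure — sum the simple-span end rotations:
  span PQ: triangular load, peak 37: w₀L³/(45EI) = 22.2/EI
  span QR: UDL 21.5: wL³/(24EI) = 458.7/EI
  relative rotation θ_0 = (22.2 + 458.7)/EI = 480.9/EI
A unit hogging moment at Q produces rotation L₁/(3EI) + L₂/(3EI) = 3.667/EI.
Slope continuity at Q: θ_0 = M_Q·3.667/EI, so M_Q = 480.9/3.667 = 131.1 kN·m (hogging).
Span PQ, ΣM about P with M_Q applied at Q: R_Q^{PQ}·3 = 111 + 131.1, so R_Q^{PQ} = 80.72 kN and R_P = 55.5 − 80.72 = -25.22 kN.
Span QR, ΣM about R: R_Q^{QR}·8 = 688 + 131.1, so R_Q^{QR} = 102.4 kN and R_R = 172 − 102.4 = 69.61 kN.
R_Q = 80.72 + 102.4 = 183.1 kN.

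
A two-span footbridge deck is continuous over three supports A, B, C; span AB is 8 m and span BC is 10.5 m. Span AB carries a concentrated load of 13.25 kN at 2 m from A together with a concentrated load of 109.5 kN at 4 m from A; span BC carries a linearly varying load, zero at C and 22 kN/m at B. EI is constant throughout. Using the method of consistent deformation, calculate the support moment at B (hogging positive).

Release continuity at B by inserting a hinge; the redundant is the internal moment M_B. The primary structure is two simply-supported spans AB and BC.
Discontinuity in slope at B on the released structure — sum the simple-span end rotations:
  span AB: point load 13.25 at a = 2: Pab(L + a)/(6LEI) = 33.12/EI
  span AB: point load 109.5 at a = 4: Pab(L + a)/(6LEI) = 438/EI
  span BC: triangular load, peak 22: w₀L³/(45EI) = 566/EI
  relative rotation θ_0 = (471.1 + 566)/EI = 1037/EI
A unit hogging moment at B produces rotation L₁/(3EI) + L₂/(3EI) = 6.167/EI.
Slope continuity at B: θ_0 = M_B·6.167/EI, so M_B = 1037/6.167 = 168.2 kN·m (hogging).

M_B = 168.2 kN·m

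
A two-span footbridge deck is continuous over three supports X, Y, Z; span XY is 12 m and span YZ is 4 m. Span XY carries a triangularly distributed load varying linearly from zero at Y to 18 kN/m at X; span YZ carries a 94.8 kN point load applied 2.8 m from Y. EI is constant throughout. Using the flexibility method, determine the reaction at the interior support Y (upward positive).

R_Y = 106.6 kN

Take M_Y as the redundant. Released structure: two simple spans XY and YZ with a hinge at Y.
Discontinuity in slope at Y on the released structure — sum the simple-span end rotations:
  span XY: triangular load, peak 18: 7w₀L³/(360EI) = 604.8/EI
  span YZ: point load 94.8 at a = 2.8: Pab(L + b)/(6LEI) = 69.01/EI
  relative rotation θ_0 = (604.8 + 69.01)/EI = 673.8/EI
A unit hogging moment at Y produces rotation L₁/(3EI) + L₂/(3EI) = 5.333/EI.
Slope continuity at Y: θ_0 = M_Y·5.333/EI, so M_Y = 673.8/5.333 = 126.3 kN·m (hogging).
Span XY, ΣM about X with M_Y applied at Y: R_Y^{XY}·12 = 432 + 126.3, so R_Y^{XY} = 46.53 kN and R_X = 108 − 46.53 = 61.47 kN.
Span YZ, ΣM about Z: R_Y^{YZ}·4 = 113.8 + 126.3, so R_Y^{YZ} = 60.03 kN and R_Z = 94.8 − 60.03 = 34.77 kN.
R_Y = 46.53 + 60.03 = 106.6 kN.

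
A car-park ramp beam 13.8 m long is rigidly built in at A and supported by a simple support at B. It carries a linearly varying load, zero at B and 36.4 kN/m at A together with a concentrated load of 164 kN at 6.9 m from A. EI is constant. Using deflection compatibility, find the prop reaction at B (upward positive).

R_B = 101.5 kN

Choose R_B as the redundant. The primary structure is the cantilever fixed at A.
Primary-structure tip deflection at B by superposition:
  triangular load, peak 36.4 at the fixed end: w₀L⁴/(30EI) = 44004/EI
  point load 164 at a = 6.9: Pa²(3L − a)/(6EI) = 44896/EI
  δ_0 = 88901/EI
Tip deflection under a unit load at B: L³/(3EI) = 876/EI.
The prop prevents deflection at B: R_B = δ_0/δ_{BB} = 88901/876 = 101.5 kN.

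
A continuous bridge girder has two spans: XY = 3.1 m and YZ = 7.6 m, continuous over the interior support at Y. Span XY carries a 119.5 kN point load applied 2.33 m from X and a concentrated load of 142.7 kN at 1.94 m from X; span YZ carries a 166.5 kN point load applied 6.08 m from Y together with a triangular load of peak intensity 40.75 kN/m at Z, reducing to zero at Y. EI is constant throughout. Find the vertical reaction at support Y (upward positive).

Take M_Y as the redundant. Released structure: two simple spans XY and YZ with a hinge at Y.
Discontinuity in slope at Y on the released structure — sum the simple-span end rotations:
  span XY: point load 119.5 at a = 2.33: Pab(L + a)/(6LEI) = 62.59/EI
  span XY: point load 142.7 at a = 1.94: Pab(L + a)/(6LEI) = 87.02/EI
  span YZ: point load 166.5 at a = 6.08: Pab(L + b)/(6LEI) = 307.7/EI
  span YZ: triangular load, peak 40.75: 7w₀L³/(360EI) = 347.8/EI
  relative rotation θ_0 = (149.6 + 655.6)/EI = 805.2/EI
A unit hogging moment at Y produces rotation L₁/(3EI) + L₂/(3EI) = 3.567/EI.
Slope continuity at Y: θ_0 = M_Y·3.567/EI, so M_Y = 805.2/3.567 = 225.8 kN·m (hogging).
Span XY, ΣM about X with M_Y applied at Y: R_Y^{XY}·3.1 = 555.3 + 225.8, so R_Y^{XY} = 251.9 kN and R_X = 262.2 − 251.9 = 10.26 kN.
Span YZ, ΣM about Z: R_Y^{YZ}·7.6 = 645.4 + 225.8, so R_Y^{YZ} = 114.6 kN and R_Z = 321.4 − 114.6 = 206.7 kN.
R_Y = 251.9 + 114.6 = 366.6 kN.

R_Y = 366.6 kN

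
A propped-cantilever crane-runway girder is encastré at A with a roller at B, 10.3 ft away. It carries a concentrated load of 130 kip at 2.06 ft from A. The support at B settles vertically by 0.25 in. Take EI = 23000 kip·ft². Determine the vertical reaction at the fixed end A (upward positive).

Remove the prop at B; the released (primary) structure is a cantilever built in at A.
Deflection at B on the released cantilever, summing each load's contribution:
  point load 130 at a = 2.06: Pa²(3L − a)/(6EI) = 2652/EI
Tip deflection under a unit load at B: L³/(3EI) = 364.2/EI.
With EI = 23000 kip·ft²: δ_0 = 0.11529 ft and δ_{BB} = 0.015837 ft/kip.
Compatibility — the beam at B must follow the support down by 0.02083 ft: δ_0 − R_B·δ_{BB} = 0.02083, so R_B = (0.11529 − 0.02083)/0.015837 = 5.964 kip.
Vertical equilibrium: R_A = ΣP − R_B = 130 − 5.964 = 124 kip.

R_A = 124 kip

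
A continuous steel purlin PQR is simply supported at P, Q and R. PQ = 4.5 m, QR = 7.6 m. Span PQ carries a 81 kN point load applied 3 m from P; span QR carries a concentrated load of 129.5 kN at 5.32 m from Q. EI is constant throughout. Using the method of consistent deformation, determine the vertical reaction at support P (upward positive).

Release continuity at Q by inserting a hinge; the redundant is the internal moment M_Q. The primary structure is two simply-supported spans PQ and QR.
Rotations at Q on the released spans (each span's end-slope, ×1/EI):
  span PQ: point load 81 at a = 3: Pab(L + a)/(6LEI) = 101.2/EI
  span QR: point load 129.5 at a = 5.32: Pab(L + b)/(6LEI) = 340.3/EI
  relative rotation θ_0 = (101.2 + 340.3)/EI = 441.6/EI
A unit hogging moment at Q produces rotation L₁/(3EI) + L₂/(3EI) = 4.033/EI.
Compatibility: M_Q·(L₁+L₂)/(3EI) = θ_0, giving M_Q = 109.5 kN·m (hogging).
Span PQ, ΣM about P with M_Q applied at Q: R_Q^{PQ}·4.5 = 243 + 109.5, so R_Q^{PQ} = 78.33 kN and R_P = 81 − 78.33 = 2.67 kN.

R_P = 2.67 kN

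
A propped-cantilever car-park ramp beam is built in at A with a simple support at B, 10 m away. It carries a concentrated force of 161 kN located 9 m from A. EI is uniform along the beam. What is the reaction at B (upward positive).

R_B = 136.9 kN

Take the reaction at B as the redundant and release it; the primary structure is a cantilever fixed at A.
Primary-structure tip deflection at B by superposition:
  point load 161 at a = 9: Pa²(3L − a)/(6EI) = 45644/EI
Flexibility coefficient — unit upward force at B: δ_{BB} = L³/(3EI) = 333.3/EI.
The prop prevents deflection at B: R_B = δ_0/δ_{BB} = 45644/333.3 = 136.9 kN.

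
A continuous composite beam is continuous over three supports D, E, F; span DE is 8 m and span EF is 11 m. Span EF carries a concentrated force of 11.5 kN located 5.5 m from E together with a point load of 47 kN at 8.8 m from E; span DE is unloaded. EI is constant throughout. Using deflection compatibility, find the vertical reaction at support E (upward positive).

R_E = 24.32 kN

Take M_E as the redundant. Released structure: two simple spans DE and EF with a hinge at E.
End slopes at the hinge E, treating each span as simply supported:
  span EF: point load 11.5 at a = 5.5: Pab(L + b)/(6LEI) = 86.97/EI
  span EF: point load 47 at a = 8.8: Pab(L + b)/(6LEI) = 182/EI
  relative rotation θ_0 = (0 + 269)/EI = 269/EI
A unit hogging moment at E produces rotation L₁/(3EI) + L₂/(3EI) = 6.333/EI.
Slope continuity at E: θ_0 = M_E·6.333/EI, so M_E = 269/6.333 = 42.47 kN·m (hogging).
Span DE, ΣM about D with M_E applied at E: R_E^{DE}·8 = 0 + 42.47, so R_E^{DE} = 5.308 kN and R_D = 0 − 5.308 = -5.308 kN.
Span EF, ΣM about F: R_E^{EF}·11 = 166.7 + 42.47, so R_E^{EF} = 19.01 kN and R_F = 58.5 − 19.01 = 39.49 kN.
R_E = 5.308 + 19.01 = 24.32 kN.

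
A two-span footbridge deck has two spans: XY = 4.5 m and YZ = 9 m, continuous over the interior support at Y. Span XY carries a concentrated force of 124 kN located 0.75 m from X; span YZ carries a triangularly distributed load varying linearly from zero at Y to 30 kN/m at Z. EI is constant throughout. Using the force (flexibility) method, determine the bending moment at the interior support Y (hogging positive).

Insert a hinge at Y; M_Y is the redundant, and each span becomes simply supported.
Rotations at Y on the released spans (each span's end-slope, ×1/EI):
  span XY: point load 124 at a = 0.75: Pab(L + a)/(6LEI) = 67.81/EI
  span YZ: triangular load, peak 30: 7w₀L³/(360EI) = 425.2/EI
  relative rotation θ_0 = (67.81 + 425.2)/EI = 493.1/EI
A unit hogging moment at Y produces rotation L₁/(3EI) + L₂/(3EI) = 4.5/EI.
Slope continuity at Y: θ_0 = M_Y·4.5/EI, so M_Y = 493.1/4.5 = 109.6 kN·m (hogging).

M_Y = 109.6 kN·m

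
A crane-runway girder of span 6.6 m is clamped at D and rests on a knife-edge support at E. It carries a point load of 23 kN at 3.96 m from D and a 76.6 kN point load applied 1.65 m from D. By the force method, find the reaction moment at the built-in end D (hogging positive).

Release the roller at E. Primary structure: cantilever fixed at D.
Free-end deflection of the primary structure under the applied loading (downward +):
  point load 23 at a = 3.96: Pa²(3L − a)/(6EI) = 952.2/EI
  point load 76.6 at a = 1.65: Pa²(3L − a)/(6EI) = 630.8/EI
  δ_0 = 1583/EI
Tip deflection under a unit load at E: L³/(3EI) = 95.83/EI.
Compatibility at E: δ_0 − R_E·δ_{EE} = 0, so R_E = 1583/95.83 = 16.52 kN.
Moment equilibrium about D: M_D = Σ(load moments about D) − R_E·L = 217.5 − 16.52×6.6 = 108.4 kN·m.

M_D = 108.4 kN·m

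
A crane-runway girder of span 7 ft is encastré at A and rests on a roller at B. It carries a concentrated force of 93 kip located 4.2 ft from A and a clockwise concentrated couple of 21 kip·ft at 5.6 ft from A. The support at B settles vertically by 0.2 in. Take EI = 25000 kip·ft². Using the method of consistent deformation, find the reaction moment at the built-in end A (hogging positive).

Release the roller at B. Primary structure: cantilever fixed at A.
Free-end deflection of the primary structure under the applied loading (downward +):
  point load 93 at a = 4.2: Pa²(3L − a)/(6EI) = 4593/EI
  clockwise couple 21 at a = 5.6: M₀a(2L − a)/(2EI) = 493.9/EI
  δ_0 = 5087/EI
Flexibility coefficient — unit upward force at B: δ_{BB} = L³/(3EI) = 114.3/EI.
With EI = 25000 kip·ft²: δ_0 = 0.2035 ft and δ_{BB} = 0.004573 ft/kip.
Compatibility — the beam at B must follow the support down by 0.01667 ft: δ_0 − R_B·δ_{BB} = 0.01667, so R_B = (0.2035 − 0.01667)/0.004573 = 40.85 kip.
Moment equilibrium about A: M_A = Σ(load moments about A) − R_B·L = 411.6 − 40.85×7 = 125.6 kip·ft.

M_A = 125.6 kip·ft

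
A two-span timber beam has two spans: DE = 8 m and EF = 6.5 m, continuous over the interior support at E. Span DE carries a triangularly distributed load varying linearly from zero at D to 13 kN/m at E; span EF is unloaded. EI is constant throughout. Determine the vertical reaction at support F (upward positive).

Insert a hinge at E; M_E is the redundant, and each span becomes simply supported.
End slopes at the hinge E, treating each span as simply supported:
  span DE: triangular load, peak 13: w₀L³/(45EI) = 147.9/EI
  relative rotation θ_0 = (147.9 + 0)/EI = 147.9/EI
A unit hogging moment at E produces rotation L₁/(3EI) + L₂/(3EI) = 4.833/EI.
Compatibility: M_E·(L₁+L₂)/(3EI) = θ_0, giving M_E = 30.6 kN·m (hogging).
Span EF, ΣM about F: R_E^{EF}·6.5 = 0 + 30.6, so R_E^{EF} = 4.708 kN and R_F = 0 − 4.708 = -4.708 kN.

R_F = -4.708 kN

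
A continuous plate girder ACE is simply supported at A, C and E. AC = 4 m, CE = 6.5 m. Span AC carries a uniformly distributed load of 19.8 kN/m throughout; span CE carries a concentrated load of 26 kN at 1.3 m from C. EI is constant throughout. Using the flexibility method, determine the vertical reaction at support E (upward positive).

R_E = 0.5614 kN

Insert a hinge at C; M_C is the redundant, and each span becomes simply supported.
Rotations at C on the released spans (each span's end-slope, ×1/EI):
  span AC: UDL 19.8: wL³/(24EI) = 52.8/EI
  span CE: point load 26 at a = 1.3: Pab(L + b)/(6LEI) = 52.73/EI
  relative rotation θ_0 = (52.8 + 52.73)/EI = 105.5/EI
A unit hogging moment at C produces rotation L₁/(3EI) + L₂/(3EI) = 3.5/EI.
Compatibility: M_C·(L₁+L₂)/(3EI) = θ_0, giving M_C = 30.15 kN·m (hogging).
Span CE, ΣM about E: R_C^{CE}·6.5 = 135.2 + 30.15, so R_C^{CE} = 25.44 kN and R_E = 26 − 25.44 = 0.5614 kN.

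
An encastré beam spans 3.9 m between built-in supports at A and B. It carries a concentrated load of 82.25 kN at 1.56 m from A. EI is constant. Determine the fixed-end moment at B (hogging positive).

Release both end moments; the primary structure is a simply-supported span AB with redundants M_A and M_B.
Simple-span end rotations at A and B under the given loads:
  at A: point load 82.25 at a = 1.56: Pab(L + b)/(6LEI) = 80.07/EI
  at B: point load 82.25 at a = 1.56: Pab(L + a)/(6LEI) = 70.06/EI
  θ_A0 = 80.07/EI,  θ_B0 = 70.06/EI
Flexibility coefficients: a unit moment at one end gives L/(3EI) there and L/(6EI) at the far end, so f₁₁ = f₂₂ = 1.3/EI and f₁₂ = f₂₁ = 0.65/EI.
Compatibility — zero rotation at each built-in end:
  1.3 M_A + 0.65 M_B = 80.07
  0.65 M_A + 1.3 M_B = 70.06
Solving the pair gives M_A = 46.19 kN·m and M_B = 30.79 kN·m (hogging).

M_B = 30.79 kN·m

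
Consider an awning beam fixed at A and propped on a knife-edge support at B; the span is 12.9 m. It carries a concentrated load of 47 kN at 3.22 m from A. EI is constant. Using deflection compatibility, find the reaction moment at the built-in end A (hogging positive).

M_A = 99.39 kN·m

Choose R_B as the redundant. The primary structure is the cantilever fixed at A.
Primary-structure tip deflection at B by superposition:
  point load 47 at a = 3.22: Pa²(3L − a)/(6EI) = 2882/EI
Flexibility coefficient — unit upward force at B: δ_{BB} = L³/(3EI) = 715.6/EI.
The prop prevents deflection at B: R_B = δ_0/δ_{BB} = 2882/715.6 = 4.027 kN.
Moment equilibrium about A: M_A = Σ(load moments about A) − R_B·L = 151.3 − 4.027×12.9 = 99.39 kN·m.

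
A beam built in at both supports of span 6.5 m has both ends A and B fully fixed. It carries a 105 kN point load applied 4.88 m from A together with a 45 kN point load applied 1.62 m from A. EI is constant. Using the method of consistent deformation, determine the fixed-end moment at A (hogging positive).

Release both end moments; the primary structure is a simply-supported span AB with redundants M_A and M_B.
End rotations of the released simple span under the applied load (×1/EI):
  at A: point load 105 at a = 4.88: Pab(L + b)/(6LEI) = 172.8/EI
  at B: point load 105 at a = 4.88: Pab(L + a)/(6LEI) = 242.2/EI
  at A: point load 45 at a = 1.62: Pab(L + b)/(6LEI) = 103.8/EI
  at B: point load 45 at a = 1.62: Pab(L + a)/(6LEI) = 74.07/EI
  θ_A0 = 276.6/EI,  θ_B0 = 316.3/EI
Flexibility coefficients: a unit moment at one end gives L/(3EI) there and L/(6EI) at the far end, so f₁₁ = f₂₂ = 2.167/EI and f₁₂ = f₂₁ = 1.083/EI.
Compatibility — zero rotation at each built-in end:
  2.167 M_A + 1.083 M_B = 276.6
  1.083 M_A + 2.167 M_B = 316.3
Solving the pair gives M_A = 72.92 kN·m and M_B = 109.5 kN·m (hogging).

M_A = 72.92 kN·m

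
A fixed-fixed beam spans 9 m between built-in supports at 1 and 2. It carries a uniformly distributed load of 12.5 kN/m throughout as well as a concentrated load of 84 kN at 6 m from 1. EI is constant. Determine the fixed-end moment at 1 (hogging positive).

Release both end moments; the primary structure is a simply-supported span 12 with redundants M_1 and M_2.
End rotations of the released simple span under the applied load (×1/EI):
  at 1: UDL 12.5: wL³/(24EI) = 379.7/EI
  at 2: UDL 12.5: wL³/(24EI) = 379.7/EI
  at 1: point load 84 at a = 6: Pab(L + b)/(6LEI) = 336/EI
  at 2: point load 84 at a = 6: Pab(L + a)/(6LEI) = 420/EI
  θ_10 = 715.7/EI,  θ_20 = 799.7/EI
Flexibility coefficients: a unit moment at one end gives L/(3EI) there and L/(6EI) at the far end, so f₁₁ = f₂₂ = 3/EI and f₁₂ = f₂₁ = 1.5/EI.
Compatibility — zero rotation at each built-in end:
  3 M_1 + 1.5 M_2 = 715.7
  1.5 M_1 + 3 M_2 = 799.7
Solving the pair gives M_1 = 140.4 kN·m and M_2 = 196.4 kN·m (hogging).

M_1 = 140.4 kN·m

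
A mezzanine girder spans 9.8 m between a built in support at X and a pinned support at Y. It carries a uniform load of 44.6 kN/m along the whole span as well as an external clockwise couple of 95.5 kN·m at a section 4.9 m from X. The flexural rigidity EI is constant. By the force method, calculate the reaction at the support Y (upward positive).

R_Y = 174.9 kN

Take the reaction at Y as the redundant and release it; the primary structure is a cantilever fixed at X.
Deflection at Y on the released cantilever, summing each load's contribution:
  UDL 44.6: wL⁴/(8EI) = 51422/EI
  clockwise couple 95.5 at a = 4.9: M₀a(2L − a)/(2EI) = 3439/EI
  δ_0 = 54861/EI
Tip deflection under a unit load at Y: L³/(3EI) = 313.7/EI.
The prop prevents deflection at Y: R_Y = δ_0/δ_{YY} = 54861/313.7 = 174.9 kN.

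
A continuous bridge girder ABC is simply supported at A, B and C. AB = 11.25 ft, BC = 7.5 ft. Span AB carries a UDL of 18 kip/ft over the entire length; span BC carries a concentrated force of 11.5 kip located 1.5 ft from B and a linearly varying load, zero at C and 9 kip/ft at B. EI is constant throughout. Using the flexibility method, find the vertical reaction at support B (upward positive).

R_B = 175 kip

Release continuity at B by inserting a hinge; the redundant is the internal moment M_B. The primary structure is two simply-supported spans AB and BC.
End slopes at the hinge B, treating each span as simply supported:
  span AB: UDL 18: wL³/(24EI) = 1068/EI
  span BC: point load 11.5 at a = 1.5: Pab(L + b)/(6LEI) = 31.05/EI
  span BC: triangular load, peak 9: w₀L³/(45EI) = 84.38/EI
  relative rotation θ_0 = (1068 + 115.4)/EI = 1183/EI
A unit hogging moment at B produces rotation L₁/(3EI) + L₂/(3EI) = 6.25/EI.
Compatibility: M_B·(L₁+L₂)/(3EI) = θ_0, giving M_B = 189.3 kip·ft (hogging).
Span AB, ΣM about A with M_B applied at B: R_B^{AB}·11.25 = 1139 + 189.3, so R_B^{AB} = 118.1 kip and R_A = 202.5 − 118.1 = 84.42 kip.
Span BC, ΣM about C: R_B^{BC}·7.5 = 237.8 + 189.3, so R_B^{BC} = 56.94 kip and R_C = 45.25 − 56.94 = -11.69 kip.
R_B = 118.1 + 56.94 = 175 kip.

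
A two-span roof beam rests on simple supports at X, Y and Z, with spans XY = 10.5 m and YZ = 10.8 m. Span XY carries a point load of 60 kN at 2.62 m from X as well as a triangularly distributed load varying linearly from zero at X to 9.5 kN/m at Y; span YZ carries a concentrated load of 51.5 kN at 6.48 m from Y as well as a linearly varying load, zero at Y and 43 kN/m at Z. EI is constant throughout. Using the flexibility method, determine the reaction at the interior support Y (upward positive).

Take M_Y as the redundant. Released structure: two simple spans XY and YZ with a hinge at Y.
Rotations at Y on the released spans (each span's end-slope, ×1/EI):
  span XY: point load 60 at a = 2.62: Pab(L + a)/(6LEI) = 258/EI
  span XY: triangular load, peak 9.5: w₀L³/(45EI) = 244.4/EI
  span YZ: point load 51.5 at a = 6.48: Pab(L + b)/(6LEI) = 336.4/EI
  span YZ: triangular load, peak 43: 7w₀L³/(360EI) = 1053/EI
  relative rotation θ_0 = (502.4 + 1390)/EI = 1892/EI
A unit hogging moment at Y produces rotation L₁/(3EI) + L₂/(3EI) = 7.1/EI.
Slope continuity at Y: θ_0 = M_Y·7.1/EI, so M_Y = 1892/7.1 = 266.5 kN·m (hogging).
Span XY, ΣM about X with M_Y applied at Y: R_Y^{XY}·10.5 = 506.3 + 266.5, so R_Y^{XY} = 73.6 kN and R_X = 109.9 − 73.6 = 36.27 kN.
Span YZ, ΣM about Z: R_Y^{YZ}·10.8 = 1058 + 266.5, so R_Y^{YZ} = 122.7 kN and R_Z = 283.7 − 122.7 = 161 kN.
R_Y = 73.6 + 122.7 = 196.3 kN.

R_Y = 196.3 kN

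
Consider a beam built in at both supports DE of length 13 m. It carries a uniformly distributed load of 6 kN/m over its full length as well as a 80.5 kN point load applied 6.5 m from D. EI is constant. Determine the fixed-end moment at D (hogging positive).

M_D = 215.3 kN·m

Release both end moments; the primary structure is a simply-supported span DE with redundants M_D and M_E.
End rotations of the released simple span under the applied load (×1/EI):
  at D: UDL 6: wL³/(24EI) = 549.2/EI
  at E: UDL 6: wL³/(24EI) = 549.2/EI
  at D: point load 80.5 at a = 6.5: Pab(L + b)/(6LEI) = 850.3/EI
  at E: point load 80.5 at a = 6.5: Pab(L + a)/(6LEI) = 850.3/EI
  θ_D0 = 1400/EI,  θ_E0 = 1400/EI
Flexibility coefficients: a unit moment at one end gives L/(3EI) there and L/(6EI) at the far end, so f₁₁ = f₂₂ = 4.333/EI and f₁₂ = f₂₁ = 2.167/EI.
Compatibility — zero rotation at each built-in end:
  4.333 M_D + 2.167 M_E = 1400
  2.167 M_D + 4.333 M_E = 1400
Solving the pair gives M_D = 215.3 kN·m and M_E = 215.3 kN·m (hogging).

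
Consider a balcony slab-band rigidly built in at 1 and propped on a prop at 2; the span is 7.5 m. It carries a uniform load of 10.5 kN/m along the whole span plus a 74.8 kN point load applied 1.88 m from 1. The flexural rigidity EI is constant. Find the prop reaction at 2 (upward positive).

Release the roller at 2. Primary structure: cantilever fixed at 1.
Downward deflection at the released point 2 due to the loads:
  UDL 10.5: wL⁴/(8EI) = 4153/EI
  point load 74.8 at a = 1.88: Pa²(3L − a)/(6EI) = 908.6/EI
  δ_0 = 5061/EI
Flexibility coefficient — unit upward force at 2: δ_{22} = L³/(3EI) = 140.6/EI.
Compatibility at 2: δ_0 − R_2·δ_{22} = 0, so R_2 = 5061/140.6 = 35.99 kN.

R_2 = 35.99 kN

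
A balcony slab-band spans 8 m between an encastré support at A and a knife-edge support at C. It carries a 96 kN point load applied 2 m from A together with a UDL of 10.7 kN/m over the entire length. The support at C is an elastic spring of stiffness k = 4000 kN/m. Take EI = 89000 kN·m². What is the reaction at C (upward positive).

Choose R_C as the redundant. The primary structure is the cantilever fixed at A.
Deflection at C on the released cantilever, summing each load's contribution:
  point load 96 at a = 2: Pa²(3L − a)/(6EI) = 1408/EI
  UDL 10.7: wL⁴/(8EI) = 5478/EI
  δ_0 = 6886/EI
Tip deflection under a unit load at C: L³/(3EI) = 170.7/EI.
With EI = 89000 kN·m²: δ_0 = 0.077375 m and δ_{CC} = 0.001918 m/kN.
Compatibility — the spring shortens by R_C/k under the reaction it provides: δ_0 − R_C·δ_{CC} = R_C/k. With 1/k = 0.00025 m/kN, R_C = δ_0 / (δ_{CC} + 1/k) = 0.077375 / (0.001918 + 0.00025) = 35.7 kN.

R_C = 35.7 kN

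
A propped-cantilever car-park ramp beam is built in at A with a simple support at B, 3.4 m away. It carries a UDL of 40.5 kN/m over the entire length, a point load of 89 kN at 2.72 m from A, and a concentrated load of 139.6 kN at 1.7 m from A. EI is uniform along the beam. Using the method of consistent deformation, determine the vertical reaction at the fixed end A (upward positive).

R_A = 208.4 kN

Release the roller at B. Primary structure: cantilever fixed at A.
Free-end deflection of the primary structure under the applied loading (downward +):
  UDL 40.5: wL⁴/(8EI) = 676.5/EI
  point load 89 at a = 2.72: Pa²(3L − a)/(6EI) = 820.9/EI
  point load 139.6 at a = 1.7: Pa²(3L − a)/(6EI) = 571.5/EI
  δ_0 = 2069/EI
Tip deflection under a unit load at B: L³/(3EI) = 13.1/EI.
The prop prevents deflection at B: R_B = δ_0/δ_{BB} = 2069/13.1 = 157.9 kN.
Vertical equilibrium: R_A = ΣP − R_B = 366.3 − 157.9 = 208.4 kN.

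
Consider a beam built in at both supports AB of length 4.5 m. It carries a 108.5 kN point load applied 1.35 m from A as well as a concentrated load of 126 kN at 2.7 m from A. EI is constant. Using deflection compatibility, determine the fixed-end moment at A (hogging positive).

M_A = 126.2 kN·m

Take the two fixed-end moments M_A, M_B as redundants; the released structure is the simple span AB.
Simple-span end rotations at A and B under the given loads:
  at A: point load 108.5 at a = 1.35: Pab(L + b)/(6LEI) = 130.7/EI
  at B: point load 108.5 at a = 1.35: Pab(L + a)/(6LEI) = 99.97/EI
  at A: point load 126 at a = 2.7: Pab(L + b)/(6LEI) = 142.9/EI
  at B: point load 126 at a = 2.7: Pab(L + a)/(6LEI) = 163.3/EI
  θ_A0 = 273.6/EI,  θ_B0 = 263.3/EI
Flexibility coefficients: a unit moment at one end gives L/(3EI) there and L/(6EI) at the far end, so f₁₁ = f₂₂ = 1.5/EI and f₁₂ = f₂₁ = 0.75/EI.
Compatibility — zero rotation at each built-in end:
  1.5 M_A + 0.75 M_B = 273.6
  0.75 M_A + 1.5 M_B = 263.3
Solving the pair gives M_A = 126.2 kN·m and M_B = 112.4 kN·m (hogging).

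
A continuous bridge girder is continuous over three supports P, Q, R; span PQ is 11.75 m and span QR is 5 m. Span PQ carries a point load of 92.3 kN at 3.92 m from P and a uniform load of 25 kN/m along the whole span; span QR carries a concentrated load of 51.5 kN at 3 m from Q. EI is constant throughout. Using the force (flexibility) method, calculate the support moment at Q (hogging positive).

Take M_Q as the redundant. Released structure: two simple spans PQ and QR with a hinge at Q.
End slopes at the hinge Q, treating each span as simply supported:
  span PQ: point load 92.3 at a = 3.92: Pab(L + a)/(6LEI) = 629.7/EI
  span PQ: UDL 25: wL³/(24EI) = 1690/EI
  span QR: point load 51.5 at a = 3: Pab(L + b)/(6LEI) = 72.1/EI
  relative rotation θ_0 = (2320 + 72.1)/EI = 2392/EI
A unit hogging moment at Q produces rotation L₁/(3EI) + L₂/(3EI) = 5.583/EI.
Slope continuity at Q: θ_0 = M_Q·5.583/EI, so M_Q = 2392/5.583 = 428.4 kN·m (hogging).

M_Q = 428.4 kN·m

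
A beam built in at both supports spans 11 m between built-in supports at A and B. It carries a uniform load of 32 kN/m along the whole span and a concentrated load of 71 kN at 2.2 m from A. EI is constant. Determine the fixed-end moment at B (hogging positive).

M_B = 347.7 kN·m

Take the two fixed-end moments M_A, M_B as redundants; the released structure is the simple span AB.
On the primary (simply-supported) span, the end slopes from the loading are:
  at A: UDL 32: wL³/(24EI) = 1775/EI
  at B: UDL 32: wL³/(24EI) = 1775/EI
  at A: point load 71 at a = 2.2: Pab(L + b)/(6LEI) = 412.4/EI
  at B: point load 71 at a = 2.2: Pab(L + a)/(6LEI) = 274.9/EI
  θ_A0 = 2187/EI,  θ_B0 = 2050/EI
Flexibility coefficients: a unit moment at one end gives L/(3EI) there and L/(6EI) at the far end, so f₁₁ = f₂₂ = 3.667/EI and f₁₂ = f₂₁ = 1.833/EI.
Compatibility — zero rotation at each built-in end:
  3.667 M_A + 1.833 M_B = 2187
  1.833 M_A + 3.667 M_B = 2050
Solving the pair gives M_A = 422.6 kN·m and M_B = 347.7 kN·m (hogging).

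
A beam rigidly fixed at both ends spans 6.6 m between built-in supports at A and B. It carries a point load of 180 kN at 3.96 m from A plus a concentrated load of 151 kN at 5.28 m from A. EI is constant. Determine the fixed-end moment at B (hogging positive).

M_B = 298.6 kN·m

Take the two fixed-end moments M_A, M_B as redundants; the released structure is the simple span AB.
Simple-span end rotations at A and B under the given loads:
  at A: point load 180 at a = 3.96: Pab(L + b)/(6LEI) = 439.1/EI
  at B: point load 180 at a = 3.96: Pab(L + a)/(6LEI) = 501.8/EI
  at A: point load 151 at a = 5.28: Pab(L + b)/(6LEI) = 210.5/EI
  at B: point load 151 at a = 5.28: Pab(L + a)/(6LEI) = 315.7/EI
  θ_A0 = 649.6/EI,  θ_B0 = 817.5/EI
Flexibility coefficients: a unit moment at one end gives L/(3EI) there and L/(6EI) at the far end, so f₁₁ = f₂₂ = 2.2/EI and f₁₂ = f₂₁ = 1.1/EI.
Compatibility — zero rotation at each built-in end:
  2.2 M_A + 1.1 M_B = 649.6
  1.1 M_A + 2.2 M_B = 817.5
Solving the pair gives M_A = 145.9 kN·m and M_B = 298.6 kN·m (hogging).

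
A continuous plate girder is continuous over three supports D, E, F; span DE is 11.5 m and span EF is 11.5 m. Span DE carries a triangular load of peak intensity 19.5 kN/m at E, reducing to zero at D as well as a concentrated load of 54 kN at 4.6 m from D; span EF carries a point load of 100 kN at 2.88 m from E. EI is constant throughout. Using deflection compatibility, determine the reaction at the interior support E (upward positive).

Insert a hinge at E; M_E is the redundant, and each span becomes simply supported.
Discontinuity in slope at E on the released structure — sum the simple-span end rotations:
  span DE: triangular load, peak 19.5: w₀L³/(45EI) = 659/EI
  span DE: point load 54 at a = 4.6: Pab(L + a)/(6LEI) = 399.9/EI
  span EF: point load 100 at a = 2.88: Pab(L + b)/(6LEI) = 723.9/EI
  relative rotation θ_0 = (1059 + 723.9)/EI = 1783/EI
A unit hogging moment at E produces rotation L₁/(3EI) + L₂/(3EI) = 7.667/EI.
Compatibility: M_E·(L₁+L₂)/(3EI) = θ_0, giving M_E = 232.5 kN·m (hogging).
Span DE, ΣM about D with M_E applied at E: R_E^{DE}·11.5 = 1108 + 232.5, so R_E^{DE} = 116.6 kN and R_D = 166.1 − 116.6 = 49.55 kN.
Span EF, ΣM about F: R_E^{EF}·11.5 = 862 + 232.5, so R_E^{EF} = 95.18 kN and R_F = 100 − 95.18 = 4.822 kN.
R_E = 116.6 + 95.18 = 211.7 kN.

R_E = 211.7 kN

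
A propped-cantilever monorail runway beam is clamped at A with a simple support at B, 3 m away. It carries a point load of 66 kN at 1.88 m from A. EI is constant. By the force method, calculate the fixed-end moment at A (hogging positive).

M_A = 31.81 kN·m

Release the roller at B. Primary structure: cantilever fixed at A.
Deflection at B on the released cantilever, summing each load's contribution:
  point load 66 at a = 1.88: Pa²(3L − a)/(6EI) = 276.8/EI
Flexibility coefficient — unit upward force at B: δ_{BB} = L³/(3EI) = 9/EI.
The prop prevents deflection at B: R_B = δ_0/δ_{BB} = 276.8/9 = 30.76 kN.
Moment equilibrium about A: M_A = Σ(load moments about A) − R_B·L = 124.1 − 30.76×3 = 31.81 kN·m.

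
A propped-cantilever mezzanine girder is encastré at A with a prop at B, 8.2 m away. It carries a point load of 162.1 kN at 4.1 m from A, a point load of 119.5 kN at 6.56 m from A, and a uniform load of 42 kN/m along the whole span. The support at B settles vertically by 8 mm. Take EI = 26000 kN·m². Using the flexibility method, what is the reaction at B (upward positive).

R_B = 262.8 kN

Take the reaction at B as the redundant and release it; the primary structure is a cantilever fixed at A.
Downward deflection at the released point B due to the loads:
  point load 162.1 at a = 4.1: Pa²(3L − a)/(6EI) = 9310/EI
  point load 119.5 at a = 6.56: Pa²(3L − a)/(6EI) = 15462/EI
  UDL 42: wL⁴/(8EI) = 23736/EI
  δ_0 = 48508/EI
Flexibility coefficient — unit upward force at B: δ_{BB} = L³/(3EI) = 183.8/EI.
With EI = 26000 kN·m²: δ_0 = 1.8657 m and δ_{BB} = 0.007069 m/kN.
Compatibility — the beam at B must follow the support down by 0.008 m: δ_0 − R_B·δ_{BB} = 0.008, so R_B = (1.8657 − 0.008)/0.007069 = 262.8 kN.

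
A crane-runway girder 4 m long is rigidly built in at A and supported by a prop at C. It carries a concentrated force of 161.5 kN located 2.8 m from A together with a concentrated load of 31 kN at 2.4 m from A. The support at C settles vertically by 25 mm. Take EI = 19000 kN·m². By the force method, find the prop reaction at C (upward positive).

Remove the prop at C; the released (primary) structure is a cantilever built in at A.
Downward deflection at the released point C due to the loads:
  point load 161.5 at a = 2.8: Pa²(3L − a)/(6EI) = 1941/EI
  point load 31 at a = 2.4: Pa²(3L − a)/(6EI) = 285.7/EI
  δ_0 = 2227/EI
Flexibility coefficient — unit upward force at C: δ_{CC} = L³/(3EI) = 21.33/EI.
With EI = 19000 kN·m²: δ_0 = 0.11722 m and δ_{CC} = 0.001123 m/kN.
Compatibility — the beam at C must follow the support down by 0.025 m: δ_0 − R_C·δ_{CC} = 0.025, so R_C = (0.11722 − 0.025)/0.001123 = 82.13 kN.

R_C = 82.13 kN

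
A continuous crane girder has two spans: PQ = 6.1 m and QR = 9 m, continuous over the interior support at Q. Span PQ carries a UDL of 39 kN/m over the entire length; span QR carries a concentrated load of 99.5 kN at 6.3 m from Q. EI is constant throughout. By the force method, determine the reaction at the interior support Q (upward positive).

R_Q = 189 kN

Release continuity at Q by inserting a hinge; the redundant is the internal moment M_Q. The primary structure is two simply-supported spans PQ and QR.
Rotations at Q on the released spans (each span's end-slope, ×1/EI):
  span PQ: UDL 39: wL³/(24EI) = 368.8/EI
  span QR: point load 99.5 at a = 6.3: Pab(L + b)/(6LEI) = 366.7/EI
  relative rotation θ_0 = (368.8 + 366.7)/EI = 735.6/EI
A unit hogging moment at Q produces rotation L₁/(3EI) + L₂/(3EI) = 5.033/EI.
Slope continuity at Q: θ_0 = M_Q·5.033/EI, so M_Q = 735.6/5.033 = 146.1 kN·m (hogging).
Span PQ, ΣM about P with M_Q applied at Q: R_Q^{PQ}·6.1 = 725.6 + 146.1, so R_Q^{PQ} = 142.9 kN and R_P = 237.9 − 142.9 = 94.99 kN.
Span QR, ΣM about R: R_Q^{QR}·9 = 268.6 + 146.1, so R_Q^{QR} = 46.09 kN and R_R = 99.5 − 46.09 = 53.41 kN.
R_Q = 142.9 + 46.09 = 189 kN.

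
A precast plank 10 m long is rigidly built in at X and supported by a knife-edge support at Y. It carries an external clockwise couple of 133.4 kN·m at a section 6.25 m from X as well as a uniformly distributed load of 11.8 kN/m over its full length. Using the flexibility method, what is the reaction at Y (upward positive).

R_Y = 61.45 kN

Remove the prop at Y; the released (primary) structure is a cantilever built in at X.
Downward deflection at the released point Y due to the loads:
  clockwise couple 133.4 at a = 6.25: M₀a(2L − a)/(2EI) = 5732/EI
  UDL 11.8: wL⁴/(8EI) = 14750/EI
  δ_0 = 20482/EI
Tip deflection under a unit load at Y: L³/(3EI) = 333.3/EI.
Compatibility at Y: δ_0 − R_Y·δ_{YY} = 0, so R_Y = 20482/333.3 = 61.45 kN.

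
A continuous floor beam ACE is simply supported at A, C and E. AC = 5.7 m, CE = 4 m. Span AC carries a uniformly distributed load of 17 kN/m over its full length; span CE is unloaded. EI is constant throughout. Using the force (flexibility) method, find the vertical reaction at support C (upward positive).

R_C = 65.71 kN

Take M_C as the redundant. Released structure: two simple spans AC and CE with a hinge at C.
End slopes at the hinge C, treating each span as simply supported:
  span AC: UDL 17: wL³/(24EI) = 131.2/EI
  relative rotation θ_0 = (131.2 + 0)/EI = 131.2/EI
A unit hogging moment at C produces rotation L₁/(3EI) + L₂/(3EI) = 3.233/EI.
Slope continuity at C: θ_0 = M_C·3.233/EI, so M_C = 131.2/3.233 = 40.57 kN·m (hogging).
Span AC, ΣM about A with M_C applied at C: R_C^{AC}·5.7 = 276.2 + 40.57, so R_C^{AC} = 55.57 kN and R_A = 96.9 − 55.57 = 41.33 kN.
Span CE, ΣM about E: R_C^{CE}·4 = 0 + 40.57, so R_C^{CE} = 10.14 kN and R_E = 0 − 10.14 = -10.14 kN.
R_C = 55.57 + 10.14 = 65.71 kN.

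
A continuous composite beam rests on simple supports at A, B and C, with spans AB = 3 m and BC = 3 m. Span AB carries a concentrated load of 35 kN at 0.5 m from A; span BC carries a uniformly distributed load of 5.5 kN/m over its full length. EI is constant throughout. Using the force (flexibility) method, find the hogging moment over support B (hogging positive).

M_B = 7.347 kN·m

Release continuity at B by inserting a hinge; the redundant is the internal moment M_B. The primary structure is two simply-supported spans AB and BC.
End slopes at the hinge B, treating each span as simply supported:
  span AB: point load 35 at a = 0.5: Pab(L + a)/(6LEI) = 8.507/EI
  span BC: UDL 5.5: wL³/(24EI) = 6.188/EI
  relative rotation θ_0 = (8.507 + 6.188)/EI = 14.69/EI
A unit hogging moment at B produces rotation L₁/(3EI) + L₂/(3EI) = 2/EI.
Compatibility: M_B·(L₁+L₂)/(3EI) = θ_0, giving M_B = 7.347 kN·m (hogging).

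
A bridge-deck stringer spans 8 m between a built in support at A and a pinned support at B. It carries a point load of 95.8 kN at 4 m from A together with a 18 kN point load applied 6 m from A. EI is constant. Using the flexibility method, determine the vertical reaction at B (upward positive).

R_B = 41.33 kN

Remove the prop at B; the released (primary) structure is a cantilever built in at A.
Downward deflection at the released point B due to the loads:
  point load 95.8 at a = 4: Pa²(3L − a)/(6EI) = 5109/EI
  point load 18 at a = 6: Pa²(3L − a)/(6EI) = 1944/EI
  δ_0 = 7053/EI
Tip deflection under a unit load at B: L³/(3EI) = 170.7/EI.
Compatibility at B: δ_0 − R_B·δ_{BB} = 0, so R_B = 7053/170.7 = 41.33 kN.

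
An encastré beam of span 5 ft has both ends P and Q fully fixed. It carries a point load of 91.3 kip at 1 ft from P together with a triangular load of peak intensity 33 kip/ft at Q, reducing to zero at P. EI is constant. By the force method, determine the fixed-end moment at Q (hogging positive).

M_Q = 55.86 kip·ft

Take the two fixed-end moments M_P, M_Q as redundants; the released structure is the simple span PQ.
On the primary (simply-supported) span, the end slopes from the loading are:
  at P: point load 91.3 at a = 1: Pab(L + b)/(6LEI) = 109.6/EI
  at Q: point load 91.3 at a = 1: Pab(L + a)/(6LEI) = 73.04/EI
  at P: triangular load, peak 33: 7w₀L³/(360EI) = 80.21/EI
  at Q: triangular load, peak 33: w₀L³/(45EI) = 91.67/EI
  θ_P0 = 189.8/EI,  θ_Q0 = 164.7/EI
Flexibility coefficients: a unit moment at one end gives L/(3EI) there and L/(6EI) at the far end, so f₁₁ = f₂₂ = 1.667/EI and f₁₂ = f₂₁ = 0.8333/EI.
Compatibility — zero rotation at each built-in end:
  1.667 M_P + 0.8333 M_Q = 189.8
  0.8333 M_P + 1.667 M_Q = 164.7
Solving the pair gives M_P = 85.93 kip·ft and M_Q = 55.86 kip·ft (hogging).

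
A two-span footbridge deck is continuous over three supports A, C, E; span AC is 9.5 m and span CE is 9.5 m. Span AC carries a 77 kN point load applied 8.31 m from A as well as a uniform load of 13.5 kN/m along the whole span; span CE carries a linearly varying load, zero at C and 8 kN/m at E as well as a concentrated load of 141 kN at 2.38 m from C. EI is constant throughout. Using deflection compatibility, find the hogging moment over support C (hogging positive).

Release continuity at C by inserting a hinge; the redundant is the internal moment M_C. The primary structure is two simply-supported spans AC and CE.
Rotations at C on the released spans (each span's end-slope, ×1/EI):
  span AC: point load 77 at a = 8.31: Pab(L + a)/(6LEI) = 237.9/EI
  span AC: UDL 13.5: wL³/(24EI) = 482.3/EI
  span CE: triangular load, peak 8: 7w₀L³/(360EI) = 133.4/EI
  span CE: point load 141 at a = 2.38: Pab(L + b)/(6LEI) = 696.7/EI
  relative rotation θ_0 = (720.2 + 830)/EI = 1550/EI
A unit hogging moment at C produces rotation L₁/(3EI) + L₂/(3EI) = 6.333/EI.
Slope continuity at C: θ_0 = M_C·6.333/EI, so M_C = 1550/6.333 = 244.8 kN·m (hogging).

M_C = 244.8 kN·m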